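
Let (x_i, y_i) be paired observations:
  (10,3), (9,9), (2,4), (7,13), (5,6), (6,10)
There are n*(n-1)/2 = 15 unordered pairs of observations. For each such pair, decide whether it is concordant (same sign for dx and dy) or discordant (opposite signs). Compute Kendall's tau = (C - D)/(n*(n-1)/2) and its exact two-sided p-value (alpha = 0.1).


Step 1: Enumerate the 15 unordered pairs (i,j) with i<j and classify each by sign(x_j-x_i) * sign(y_j-y_i).
  (1,2):dx=-1,dy=+6->D; (1,3):dx=-8,dy=+1->D; (1,4):dx=-3,dy=+10->D; (1,5):dx=-5,dy=+3->D
  (1,6):dx=-4,dy=+7->D; (2,3):dx=-7,dy=-5->C; (2,4):dx=-2,dy=+4->D; (2,5):dx=-4,dy=-3->C
  (2,6):dx=-3,dy=+1->D; (3,4):dx=+5,dy=+9->C; (3,5):dx=+3,dy=+2->C; (3,6):dx=+4,dy=+6->C
  (4,5):dx=-2,dy=-7->C; (4,6):dx=-1,dy=-3->C; (5,6):dx=+1,dy=+4->C
Step 2: C = 8, D = 7, total pairs = 15.
Step 3: tau = (C - D)/(n(n-1)/2) = (8 - 7)/15 = 0.066667.
Step 4: Exact two-sided p-value (enumerate n! = 720 permutations of y under H0): p = 1.000000.
Step 5: alpha = 0.1. fail to reject H0.

tau_b = 0.0667 (C=8, D=7), p = 1.000000, fail to reject H0.


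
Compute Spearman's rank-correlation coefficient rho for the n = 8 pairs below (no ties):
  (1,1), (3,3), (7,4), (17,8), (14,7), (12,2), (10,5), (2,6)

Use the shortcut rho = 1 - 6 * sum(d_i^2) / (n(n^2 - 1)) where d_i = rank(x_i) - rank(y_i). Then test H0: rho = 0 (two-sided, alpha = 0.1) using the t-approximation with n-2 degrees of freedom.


Step 1: Rank x and y separately (midranks; no ties here).
rank(x): 1->1, 3->3, 7->4, 17->8, 14->7, 12->6, 10->5, 2->2
rank(y): 1->1, 3->3, 4->4, 8->8, 7->7, 2->2, 5->5, 6->6
Step 2: d_i = R_x(i) - R_y(i); compute d_i^2.
  (1-1)^2=0, (3-3)^2=0, (4-4)^2=0, (8-8)^2=0, (7-7)^2=0, (6-2)^2=16, (5-5)^2=0, (2-6)^2=16
sum(d^2) = 32.
Step 3: rho = 1 - 6*32 / (8*(8^2 - 1)) = 1 - 192/504 = 0.619048.
Step 4: Under H0, t = rho * sqrt((n-2)/(1-rho^2)) = 1.9308 ~ t(6).
Step 5: Two-sided p-value from the t-distribution with 6 df = 0.101733.
Step 6: alpha = 0.1. fail to reject H0.

rho = 0.6190, p = 0.101733, fail to reject H0 at alpha = 0.1.


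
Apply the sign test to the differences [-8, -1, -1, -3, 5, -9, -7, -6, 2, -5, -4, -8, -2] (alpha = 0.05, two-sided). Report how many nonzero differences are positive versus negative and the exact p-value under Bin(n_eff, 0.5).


Step 1: Discard zero differences. Original n = 13; n_eff = number of nonzero differences = 13.
Nonzero differences (with sign): -8, -1, -1, -3, +5, -9, -7, -6, +2, -5, -4, -8, -2
Step 2: Count signs: positive = 2, negative = 11.
Step 3: Under H0: P(positive) = 0.5, so the number of positives S ~ Bin(13, 0.5).
Step 4: Two-sided exact p-value = sum of Bin(13,0.5) probabilities at or below the observed probability = 0.022461.
Step 5: alpha = 0.05. reject H0.

n_eff = 13, pos = 2, neg = 11, p = 0.022461, reject H0.


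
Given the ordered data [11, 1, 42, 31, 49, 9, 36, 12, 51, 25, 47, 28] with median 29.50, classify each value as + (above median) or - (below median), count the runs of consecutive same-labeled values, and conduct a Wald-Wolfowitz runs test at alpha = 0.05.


Step 1: Compute median = 29.50; label A = above, B = below.
Labels in order: BBAAABABABAB  (n_A = 6, n_B = 6)
Step 2: Count runs R = 9.
Step 3: Under H0 (random ordering), E[R] = 2*n_A*n_B/(n_A+n_B) + 1 = 2*6*6/12 + 1 = 7.0000.
        Var[R] = 2*n_A*n_B*(2*n_A*n_B - n_A - n_B) / ((n_A+n_B)^2 * (n_A+n_B-1)) = 4320/1584 = 2.7273.
        SD[R] = 1.6514.
Step 4: Continuity-corrected z = (R - 0.5 - E[R]) / SD[R] = (9 - 0.5 - 7.0000) / 1.6514 = 0.9083.
Step 5: Two-sided p-value via normal approximation = 2*(1 - Phi(|z|)) = 0.363722.
Step 6: alpha = 0.05. fail to reject H0.

R = 9, z = 0.9083, p = 0.363722, fail to reject H0.


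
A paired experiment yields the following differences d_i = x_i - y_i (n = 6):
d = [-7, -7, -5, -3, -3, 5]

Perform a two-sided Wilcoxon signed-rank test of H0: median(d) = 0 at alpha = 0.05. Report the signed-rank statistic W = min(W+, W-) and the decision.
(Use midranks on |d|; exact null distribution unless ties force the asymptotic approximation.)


Step 1: Drop any zero differences (none here) and take |d_i|.
|d| = [7, 7, 5, 3, 3, 5]
Step 2: Midrank |d_i| (ties get averaged ranks).
ranks: |7|->5.5, |7|->5.5, |5|->3.5, |3|->1.5, |3|->1.5, |5|->3.5
Step 3: Attach original signs; sum ranks with positive sign and with negative sign.
W+ = 3.5 = 3.5
W- = 5.5 + 5.5 + 3.5 + 1.5 + 1.5 = 17.5
(Check: W+ + W- = 21 should equal n(n+1)/2 = 21.)
Step 4: Test statistic W = min(W+, W-) = 3.5.
Step 5: Ties in |d|, so use the tie-corrected normal approximation.
        E[W] = n(n+1)/4 = 6*7/4 = 10.5.
        Tie groups: |d|=3 (t=2), |d|=5 (t=2), |d|=7 (t=2); sum(t^3 - t) = 18.
        Var[W] = n(n+1)(2n+1)/24 - sum(t^3-t)/48 = 546/24 - 18/48 = 22.375.
        z = (W - E[W]) / sqrt(Var[W]) = (3.5 - 10.5) / 4.7302 = -1.4798.
        Two-sided p = 2*Phi(z) = 0.138914.
Step 6: alpha = 0.05. fail to reject H0.

W+ = 3.5, W- = 17.5, W = min = 3.5, p = 0.138914, fail to reject H0.


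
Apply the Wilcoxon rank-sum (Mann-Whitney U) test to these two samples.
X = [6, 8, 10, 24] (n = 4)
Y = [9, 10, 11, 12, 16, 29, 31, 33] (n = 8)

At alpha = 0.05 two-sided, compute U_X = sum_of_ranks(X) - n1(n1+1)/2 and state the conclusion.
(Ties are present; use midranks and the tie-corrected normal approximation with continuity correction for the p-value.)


Step 1: Combine and sort all 12 observations; assign midranks.
sorted (value, group): (6,X), (8,X), (9,Y), (10,X), (10,Y), (11,Y), (12,Y), (16,Y), (24,X), (29,Y), (31,Y), (33,Y)
ranks: 6->1, 8->2, 9->3, 10->4.5, 10->4.5, 11->6, 12->7, 16->8, 24->9, 29->10, 31->11, 33->12
Step 2: Rank sum for X: R1 = 1 + 2 + 4.5 + 9 = 16.5.
Step 3: U_X = R1 - n1(n1+1)/2 = 16.5 - 4*5/2 = 16.5 - 10 = 6.5.
       U_Y = n1*n2 - U_X = 32 - 6.5 = 25.5.
Step 4: Ties are present, so use the tie-corrected normal approximation (with continuity correction) for the p-value.
Step 5: p-value = 0.125707; compare to alpha = 0.05. fail to reject H0.

U_X = 6.5, p = 0.125707, fail to reject H0 at alpha = 0.05.


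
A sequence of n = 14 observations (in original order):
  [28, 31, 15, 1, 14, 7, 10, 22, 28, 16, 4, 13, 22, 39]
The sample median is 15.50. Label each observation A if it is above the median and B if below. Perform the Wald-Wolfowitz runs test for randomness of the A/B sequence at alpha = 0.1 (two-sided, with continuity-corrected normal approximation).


Step 1: Compute median = 15.50; label A = above, B = below.
Labels in order: AABBBBBAAABBAA  (n_A = 7, n_B = 7)
Step 2: Count runs R = 5.
Step 3: Under H0 (random ordering), E[R] = 2*n_A*n_B/(n_A+n_B) + 1 = 2*7*7/14 + 1 = 8.0000.
        Var[R] = 2*n_A*n_B*(2*n_A*n_B - n_A - n_B) / ((n_A+n_B)^2 * (n_A+n_B-1)) = 8232/2548 = 3.2308.
        SD[R] = 1.7974.
Step 4: Continuity-corrected z = (R + 0.5 - E[R]) / SD[R] = (5 + 0.5 - 8.0000) / 1.7974 = -1.3909.
Step 5: Two-sided p-value via normal approximation = 2*(1 - Phi(|z|)) = 0.164264.
Step 6: alpha = 0.1. fail to reject H0.

R = 5, z = -1.3909, p = 0.164264, fail to reject H0.


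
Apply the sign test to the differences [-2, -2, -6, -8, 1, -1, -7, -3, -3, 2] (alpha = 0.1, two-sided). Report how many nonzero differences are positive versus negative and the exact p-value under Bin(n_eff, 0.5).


Step 1: Discard zero differences. Original n = 10; n_eff = number of nonzero differences = 10.
Nonzero differences (with sign): -2, -2, -6, -8, +1, -1, -7, -3, -3, +2
Step 2: Count signs: positive = 2, negative = 8.
Step 3: Under H0: P(positive) = 0.5, so the number of positives S ~ Bin(10, 0.5).
Step 4: Two-sided exact p-value = sum of Bin(10,0.5) probabilities at or below the observed probability = 0.109375.
Step 5: alpha = 0.1. fail to reject H0.

n_eff = 10, pos = 2, neg = 8, p = 0.109375, fail to reject H0.


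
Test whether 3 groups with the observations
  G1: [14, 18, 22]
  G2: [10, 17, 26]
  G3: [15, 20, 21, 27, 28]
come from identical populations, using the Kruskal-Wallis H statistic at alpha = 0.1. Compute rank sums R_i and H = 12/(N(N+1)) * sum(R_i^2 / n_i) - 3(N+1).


Step 1: Combine all N = 11 observations and assign midranks.
sorted (value, group, rank): (10,G2,1), (14,G1,2), (15,G3,3), (17,G2,4), (18,G1,5), (20,G3,6), (21,G3,7), (22,G1,8), (26,G2,9), (27,G3,10), (28,G3,11)
Step 2: Sum ranks within each group.
R_1 = 15 (n_1 = 3)
R_2 = 14 (n_2 = 3)
R_3 = 37 (n_3 = 5)
Step 3: H = 12/(N(N+1)) * sum(R_i^2/n_i) - 3(N+1)
     = 12/(11*12) * (15^2/3 + 14^2/3 + 37^2/5) - 3*12
     = 0.090909 * 414.133 - 36
     = 1.648485.
Step 4: No ties, so H is used without correction.
Step 5: Under H0, H ~ chi^2(2); p-value = 0.438567.
Step 6: alpha = 0.1. fail to reject H0.

H = 1.6485, df = 2, p = 0.438567, fail to reject H0.


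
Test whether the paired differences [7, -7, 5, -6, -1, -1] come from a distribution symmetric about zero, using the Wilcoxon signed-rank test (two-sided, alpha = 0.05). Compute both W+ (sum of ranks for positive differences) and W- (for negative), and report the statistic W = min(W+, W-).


Step 1: Drop any zero differences (none here) and take |d_i|.
|d| = [7, 7, 5, 6, 1, 1]
Step 2: Midrank |d_i| (ties get averaged ranks).
ranks: |7|->5.5, |7|->5.5, |5|->3, |6|->4, |1|->1.5, |1|->1.5
Step 3: Attach original signs; sum ranks with positive sign and with negative sign.
W+ = 5.5 + 3 = 8.5
W- = 5.5 + 4 + 1.5 + 1.5 = 12.5
(Check: W+ + W- = 21 should equal n(n+1)/2 = 21.)
Step 4: Test statistic W = min(W+, W-) = 8.5.
Step 5: Ties in |d|, so use the tie-corrected normal approximation.
        E[W] = n(n+1)/4 = 6*7/4 = 10.5.
        Tie groups: |d|=1 (t=2), |d|=7 (t=2); sum(t^3 - t) = 12.
        Var[W] = n(n+1)(2n+1)/24 - sum(t^3-t)/48 = 546/24 - 12/48 = 22.5.
        z = (W - E[W]) / sqrt(Var[W]) = (8.5 - 10.5) / 4.7434 = -0.4216.
        Two-sided p = 2*Phi(z) = 0.673290.
Step 6: alpha = 0.05. fail to reject H0.

W+ = 8.5, W- = 12.5, W = min = 8.5, p = 0.673290, fail to reject H0.


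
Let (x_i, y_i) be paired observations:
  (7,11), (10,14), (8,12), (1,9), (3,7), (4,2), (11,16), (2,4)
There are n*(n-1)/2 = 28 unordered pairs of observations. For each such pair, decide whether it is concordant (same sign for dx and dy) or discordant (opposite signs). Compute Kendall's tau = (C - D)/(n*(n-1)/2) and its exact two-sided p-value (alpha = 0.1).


Step 1: Enumerate the 28 unordered pairs (i,j) with i<j and classify each by sign(x_j-x_i) * sign(y_j-y_i).
  (1,2):dx=+3,dy=+3->C; (1,3):dx=+1,dy=+1->C; (1,4):dx=-6,dy=-2->C; (1,5):dx=-4,dy=-4->C
  (1,6):dx=-3,dy=-9->C; (1,7):dx=+4,dy=+5->C; (1,8):dx=-5,dy=-7->C; (2,3):dx=-2,dy=-2->C
  (2,4):dx=-9,dy=-5->C; (2,5):dx=-7,dy=-7->C; (2,6):dx=-6,dy=-12->C; (2,7):dx=+1,dy=+2->C
  (2,8):dx=-8,dy=-10->C; (3,4):dx=-7,dy=-3->C; (3,5):dx=-5,dy=-5->C; (3,6):dx=-4,dy=-10->C
  (3,7):dx=+3,dy=+4->C; (3,8):dx=-6,dy=-8->C; (4,5):dx=+2,dy=-2->D; (4,6):dx=+3,dy=-7->D
  (4,7):dx=+10,dy=+7->C; (4,8):dx=+1,dy=-5->D; (5,6):dx=+1,dy=-5->D; (5,7):dx=+8,dy=+9->C
  (5,8):dx=-1,dy=-3->C; (6,7):dx=+7,dy=+14->C; (6,8):dx=-2,dy=+2->D; (7,8):dx=-9,dy=-12->C
Step 2: C = 23, D = 5, total pairs = 28.
Step 3: tau = (C - D)/(n(n-1)/2) = (23 - 5)/28 = 0.642857.
Step 4: Exact two-sided p-value (enumerate n! = 40320 permutations of y under H0): p = 0.031151.
Step 5: alpha = 0.1. reject H0.

tau_b = 0.6429 (C=23, D=5), p = 0.031151, reject H0.


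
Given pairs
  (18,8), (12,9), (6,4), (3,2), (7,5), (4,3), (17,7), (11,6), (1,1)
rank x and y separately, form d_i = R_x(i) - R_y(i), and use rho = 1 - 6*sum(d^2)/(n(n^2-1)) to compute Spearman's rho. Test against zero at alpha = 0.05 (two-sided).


Step 1: Rank x and y separately (midranks; no ties here).
rank(x): 18->9, 12->7, 6->4, 3->2, 7->5, 4->3, 17->8, 11->6, 1->1
rank(y): 8->8, 9->9, 4->4, 2->2, 5->5, 3->3, 7->7, 6->6, 1->1
Step 2: d_i = R_x(i) - R_y(i); compute d_i^2.
  (9-8)^2=1, (7-9)^2=4, (4-4)^2=0, (2-2)^2=0, (5-5)^2=0, (3-3)^2=0, (8-7)^2=1, (6-6)^2=0, (1-1)^2=0
sum(d^2) = 6.
Step 3: rho = 1 - 6*6 / (9*(9^2 - 1)) = 1 - 36/720 = 0.950000.
Step 4: Under H0, t = rho * sqrt((n-2)/(1-rho^2)) = 8.0495 ~ t(7).
Step 5: Two-sided p-value from the t-distribution with 7 df = 0.000088.
Step 6: alpha = 0.05. reject H0.

rho = 0.9500, p = 0.000088, reject H0 at alpha = 0.05.


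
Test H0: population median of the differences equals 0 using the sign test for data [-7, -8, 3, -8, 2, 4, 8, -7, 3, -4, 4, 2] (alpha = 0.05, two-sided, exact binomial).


Step 1: Discard zero differences. Original n = 12; n_eff = number of nonzero differences = 12.
Nonzero differences (with sign): -7, -8, +3, -8, +2, +4, +8, -7, +3, -4, +4, +2
Step 2: Count signs: positive = 7, negative = 5.
Step 3: Under H0: P(positive) = 0.5, so the number of positives S ~ Bin(12, 0.5).
Step 4: Two-sided exact p-value = sum of Bin(12,0.5) probabilities at or below the observed probability = 0.774414.
Step 5: alpha = 0.05. fail to reject H0.

n_eff = 12, pos = 7, neg = 5, p = 0.774414, fail to reject H0.


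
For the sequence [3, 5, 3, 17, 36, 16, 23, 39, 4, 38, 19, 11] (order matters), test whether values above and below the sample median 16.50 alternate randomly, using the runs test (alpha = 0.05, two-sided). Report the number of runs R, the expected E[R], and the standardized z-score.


Step 1: Compute median = 16.50; label A = above, B = below.
Labels in order: BBBAABAABAAB  (n_A = 6, n_B = 6)
Step 2: Count runs R = 7.
Step 3: Under H0 (random ordering), E[R] = 2*n_A*n_B/(n_A+n_B) + 1 = 2*6*6/12 + 1 = 7.0000.
        Var[R] = 2*n_A*n_B*(2*n_A*n_B - n_A - n_B) / ((n_A+n_B)^2 * (n_A+n_B-1)) = 4320/1584 = 2.7273.
        SD[R] = 1.6514.
Step 4: R = E[R], so z = 0 with no continuity correction.
Step 5: Two-sided p-value via normal approximation = 2*(1 - Phi(|z|)) = 1.000000.
Step 6: alpha = 0.05. fail to reject H0.

R = 7, z = 0.0000, p = 1.000000, fail to reject H0.


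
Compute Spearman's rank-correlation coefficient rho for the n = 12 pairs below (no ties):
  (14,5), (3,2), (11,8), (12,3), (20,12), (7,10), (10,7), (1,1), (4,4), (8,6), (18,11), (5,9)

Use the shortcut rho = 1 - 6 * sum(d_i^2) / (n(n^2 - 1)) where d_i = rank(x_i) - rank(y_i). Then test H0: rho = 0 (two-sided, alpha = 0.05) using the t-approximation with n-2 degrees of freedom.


Step 1: Rank x and y separately (midranks; no ties here).
rank(x): 14->10, 3->2, 11->8, 12->9, 20->12, 7->5, 10->7, 1->1, 4->3, 8->6, 18->11, 5->4
rank(y): 5->5, 2->2, 8->8, 3->3, 12->12, 10->10, 7->7, 1->1, 4->4, 6->6, 11->11, 9->9
Step 2: d_i = R_x(i) - R_y(i); compute d_i^2.
  (10-5)^2=25, (2-2)^2=0, (8-8)^2=0, (9-3)^2=36, (12-12)^2=0, (5-10)^2=25, (7-7)^2=0, (1-1)^2=0, (3-4)^2=1, (6-6)^2=0, (11-11)^2=0, (4-9)^2=25
sum(d^2) = 112.
Step 3: rho = 1 - 6*112 / (12*(12^2 - 1)) = 1 - 672/1716 = 0.608392.
Step 4: Under H0, t = rho * sqrt((n-2)/(1-rho^2)) = 2.4242 ~ t(10).
Step 5: Two-sided p-value from the t-distribution with 10 df = 0.035806.
Step 6: alpha = 0.05. reject H0.

rho = 0.6084, p = 0.035806, reject H0 at alpha = 0.05.


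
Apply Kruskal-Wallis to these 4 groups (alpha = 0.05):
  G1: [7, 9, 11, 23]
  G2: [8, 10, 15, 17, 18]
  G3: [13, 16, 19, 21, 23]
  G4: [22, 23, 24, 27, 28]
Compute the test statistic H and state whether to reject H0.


Step 1: Combine all N = 19 observations and assign midranks.
sorted (value, group, rank): (7,G1,1), (8,G2,2), (9,G1,3), (10,G2,4), (11,G1,5), (13,G3,6), (15,G2,7), (16,G3,8), (17,G2,9), (18,G2,10), (19,G3,11), (21,G3,12), (22,G4,13), (23,G1,15), (23,G3,15), (23,G4,15), (24,G4,17), (27,G4,18), (28,G4,19)
Step 2: Sum ranks within each group.
R_1 = 24 (n_1 = 4)
R_2 = 32 (n_2 = 5)
R_3 = 52 (n_3 = 5)
R_4 = 82 (n_4 = 5)
Step 3: H = 12/(N(N+1)) * sum(R_i^2/n_i) - 3(N+1)
     = 12/(19*20) * (24^2/4 + 32^2/5 + 52^2/5 + 82^2/5) - 3*20
     = 0.031579 * 2234.4 - 60
     = 10.560000.
Step 4: Ties present; correction factor C = 1 - 24/(19^3 - 19) = 0.996491. Corrected H = 10.560000 / 0.996491 = 10.597183.
Step 5: Under H0, H ~ chi^2(3); p-value = 0.014116.
Step 6: alpha = 0.05. reject H0.

H = 10.5972, df = 3, p = 0.014116, reject H0.


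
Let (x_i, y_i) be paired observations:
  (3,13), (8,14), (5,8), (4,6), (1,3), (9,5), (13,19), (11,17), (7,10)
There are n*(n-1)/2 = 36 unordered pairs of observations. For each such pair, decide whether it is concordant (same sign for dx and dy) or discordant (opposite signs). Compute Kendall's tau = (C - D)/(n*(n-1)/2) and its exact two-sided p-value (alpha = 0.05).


Step 1: Enumerate the 36 unordered pairs (i,j) with i<j and classify each by sign(x_j-x_i) * sign(y_j-y_i).
  (1,2):dx=+5,dy=+1->C; (1,3):dx=+2,dy=-5->D; (1,4):dx=+1,dy=-7->D; (1,5):dx=-2,dy=-10->C
  (1,6):dx=+6,dy=-8->D; (1,7):dx=+10,dy=+6->C; (1,8):dx=+8,dy=+4->C; (1,9):dx=+4,dy=-3->D
  (2,3):dx=-3,dy=-6->C; (2,4):dx=-4,dy=-8->C; (2,5):dx=-7,dy=-11->C; (2,6):dx=+1,dy=-9->D
  (2,7):dx=+5,dy=+5->C; (2,8):dx=+3,dy=+3->C; (2,9):dx=-1,dy=-4->C; (3,4):dx=-1,dy=-2->C
  (3,5):dx=-4,dy=-5->C; (3,6):dx=+4,dy=-3->D; (3,7):dx=+8,dy=+11->C; (3,8):dx=+6,dy=+9->C
  (3,9):dx=+2,dy=+2->C; (4,5):dx=-3,dy=-3->C; (4,6):dx=+5,dy=-1->D; (4,7):dx=+9,dy=+13->C
  (4,8):dx=+7,dy=+11->C; (4,9):dx=+3,dy=+4->C; (5,6):dx=+8,dy=+2->C; (5,7):dx=+12,dy=+16->C
  (5,8):dx=+10,dy=+14->C; (5,9):dx=+6,dy=+7->C; (6,7):dx=+4,dy=+14->C; (6,8):dx=+2,dy=+12->C
  (6,9):dx=-2,dy=+5->D; (7,8):dx=-2,dy=-2->C; (7,9):dx=-6,dy=-9->C; (8,9):dx=-4,dy=-7->C
Step 2: C = 28, D = 8, total pairs = 36.
Step 3: tau = (C - D)/(n(n-1)/2) = (28 - 8)/36 = 0.555556.
Step 4: Exact two-sided p-value (enumerate n! = 362880 permutations of y under H0): p = 0.044615.
Step 5: alpha = 0.05. reject H0.

tau_b = 0.5556 (C=28, D=8), p = 0.044615, reject H0.


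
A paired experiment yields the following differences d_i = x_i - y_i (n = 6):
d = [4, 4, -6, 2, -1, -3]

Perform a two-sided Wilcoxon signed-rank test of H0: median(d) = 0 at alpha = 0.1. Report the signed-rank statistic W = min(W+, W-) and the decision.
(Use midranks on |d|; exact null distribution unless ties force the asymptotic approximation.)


Step 1: Drop any zero differences (none here) and take |d_i|.
|d| = [4, 4, 6, 2, 1, 3]
Step 2: Midrank |d_i| (ties get averaged ranks).
ranks: |4|->4.5, |4|->4.5, |6|->6, |2|->2, |1|->1, |3|->3
Step 3: Attach original signs; sum ranks with positive sign and with negative sign.
W+ = 4.5 + 4.5 + 2 = 11
W- = 6 + 1 + 3 = 10
(Check: W+ + W- = 21 should equal n(n+1)/2 = 21.)
Step 4: Test statistic W = min(W+, W-) = 10.
Step 5: Ties in |d|, so use the tie-corrected normal approximation.
        E[W] = n(n+1)/4 = 6*7/4 = 10.5.
        Tie groups: |d|=4 (t=2); sum(t^3 - t) = 6.
        Var[W] = n(n+1)(2n+1)/24 - sum(t^3-t)/48 = 546/24 - 6/48 = 22.625.
        z = (W - E[W]) / sqrt(Var[W]) = (10 - 10.5) / 4.7566 = -0.1051.
        Two-sided p = 2*Phi(z) = 0.916282.
Step 6: alpha = 0.1. fail to reject H0.

W+ = 11, W- = 10, W = min = 10, p = 0.916282, fail to reject H0.


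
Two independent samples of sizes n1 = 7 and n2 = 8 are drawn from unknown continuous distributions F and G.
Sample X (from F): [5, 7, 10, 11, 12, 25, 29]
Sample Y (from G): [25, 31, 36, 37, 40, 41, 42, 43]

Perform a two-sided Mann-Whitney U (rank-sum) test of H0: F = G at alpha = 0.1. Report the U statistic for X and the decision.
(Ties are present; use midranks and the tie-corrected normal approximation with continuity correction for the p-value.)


Step 1: Combine and sort all 15 observations; assign midranks.
sorted (value, group): (5,X), (7,X), (10,X), (11,X), (12,X), (25,X), (25,Y), (29,X), (31,Y), (36,Y), (37,Y), (40,Y), (41,Y), (42,Y), (43,Y)
ranks: 5->1, 7->2, 10->3, 11->4, 12->5, 25->6.5, 25->6.5, 29->8, 31->9, 36->10, 37->11, 40->12, 41->13, 42->14, 43->15
Step 2: Rank sum for X: R1 = 1 + 2 + 3 + 4 + 5 + 6.5 + 8 = 29.5.
Step 3: U_X = R1 - n1(n1+1)/2 = 29.5 - 7*8/2 = 29.5 - 28 = 1.5.
       U_Y = n1*n2 - U_X = 56 - 1.5 = 54.5.
Step 4: Ties are present, so use the tie-corrected normal approximation (with continuity correction) for the p-value.
Step 5: p-value = 0.002599; compare to alpha = 0.1. reject H0.

U_X = 1.5, p = 0.002599, reject H0 at alpha = 0.1.


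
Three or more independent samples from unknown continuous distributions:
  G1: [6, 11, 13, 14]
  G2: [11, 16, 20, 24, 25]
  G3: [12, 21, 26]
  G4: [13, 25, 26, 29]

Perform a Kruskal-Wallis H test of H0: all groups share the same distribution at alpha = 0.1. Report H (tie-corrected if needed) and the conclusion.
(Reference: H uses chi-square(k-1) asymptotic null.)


Step 1: Combine all N = 16 observations and assign midranks.
sorted (value, group, rank): (6,G1,1), (11,G1,2.5), (11,G2,2.5), (12,G3,4), (13,G1,5.5), (13,G4,5.5), (14,G1,7), (16,G2,8), (20,G2,9), (21,G3,10), (24,G2,11), (25,G2,12.5), (25,G4,12.5), (26,G3,14.5), (26,G4,14.5), (29,G4,16)
Step 2: Sum ranks within each group.
R_1 = 16 (n_1 = 4)
R_2 = 43 (n_2 = 5)
R_3 = 28.5 (n_3 = 3)
R_4 = 48.5 (n_4 = 4)
Step 3: H = 12/(N(N+1)) * sum(R_i^2/n_i) - 3(N+1)
     = 12/(16*17) * (16^2/4 + 43^2/5 + 28.5^2/3 + 48.5^2/4) - 3*17
     = 0.044118 * 1292.61 - 51
     = 6.027022.
Step 4: Ties present; correction factor C = 1 - 24/(16^3 - 16) = 0.994118. Corrected H = 6.027022 / 0.994118 = 6.062685.
Step 5: Under H0, H ~ chi^2(3); p-value = 0.108600.
Step 6: alpha = 0.1. fail to reject H0.

H = 6.0627, df = 3, p = 0.108600, fail to reject H0.


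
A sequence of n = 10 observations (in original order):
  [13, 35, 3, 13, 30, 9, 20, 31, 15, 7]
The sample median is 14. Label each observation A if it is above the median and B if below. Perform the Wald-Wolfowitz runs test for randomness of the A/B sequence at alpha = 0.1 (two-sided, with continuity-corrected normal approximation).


Step 1: Compute median = 14; label A = above, B = below.
Labels in order: BABBABAAAB  (n_A = 5, n_B = 5)
Step 2: Count runs R = 7.
Step 3: Under H0 (random ordering), E[R] = 2*n_A*n_B/(n_A+n_B) + 1 = 2*5*5/10 + 1 = 6.0000.
        Var[R] = 2*n_A*n_B*(2*n_A*n_B - n_A - n_B) / ((n_A+n_B)^2 * (n_A+n_B-1)) = 2000/900 = 2.2222.
        SD[R] = 1.4907.
Step 4: Continuity-corrected z = (R - 0.5 - E[R]) / SD[R] = (7 - 0.5 - 6.0000) / 1.4907 = 0.3354.
Step 5: Two-sided p-value via normal approximation = 2*(1 - Phi(|z|)) = 0.737316.
Step 6: alpha = 0.1. fail to reject H0.

R = 7, z = 0.3354, p = 0.737316, fail to reject H0.


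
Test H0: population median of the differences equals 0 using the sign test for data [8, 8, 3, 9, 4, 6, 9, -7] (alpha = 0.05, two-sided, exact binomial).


Step 1: Discard zero differences. Original n = 8; n_eff = number of nonzero differences = 8.
Nonzero differences (with sign): +8, +8, +3, +9, +4, +6, +9, -7
Step 2: Count signs: positive = 7, negative = 1.
Step 3: Under H0: P(positive) = 0.5, so the number of positives S ~ Bin(8, 0.5).
Step 4: Two-sided exact p-value = sum of Bin(8,0.5) probabilities at or below the observed probability = 0.070312.
Step 5: alpha = 0.05. fail to reject H0.

n_eff = 8, pos = 7, neg = 1, p = 0.070312, fail to reject H0.


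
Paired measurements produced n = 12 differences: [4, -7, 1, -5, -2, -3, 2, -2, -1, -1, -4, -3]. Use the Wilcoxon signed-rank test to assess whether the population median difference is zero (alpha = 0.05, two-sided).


Step 1: Drop any zero differences (none here) and take |d_i|.
|d| = [4, 7, 1, 5, 2, 3, 2, 2, 1, 1, 4, 3]
Step 2: Midrank |d_i| (ties get averaged ranks).
ranks: |4|->9.5, |7|->12, |1|->2, |5|->11, |2|->5, |3|->7.5, |2|->5, |2|->5, |1|->2, |1|->2, |4|->9.5, |3|->7.5
Step 3: Attach original signs; sum ranks with positive sign and with negative sign.
W+ = 9.5 + 2 + 5 = 16.5
W- = 12 + 11 + 5 + 7.5 + 5 + 2 + 2 + 9.5 + 7.5 = 61.5
(Check: W+ + W- = 78 should equal n(n+1)/2 = 78.)
Step 4: Test statistic W = min(W+, W-) = 16.5.
Step 5: Ties in |d|, so use the tie-corrected normal approximation.
        E[W] = n(n+1)/4 = 12*13/4 = 39.
        Tie groups: |d|=1 (t=3), |d|=2 (t=3), |d|=3 (t=2), |d|=4 (t=2); sum(t^3 - t) = 60.
        Var[W] = n(n+1)(2n+1)/24 - sum(t^3-t)/48 = 3900/24 - 60/48 = 161.25.
        z = (W - E[W]) / sqrt(Var[W]) = (16.5 - 39) / 12.6984 = -1.7719.
        Two-sided p = 2*Phi(z) = 0.076416.
Step 6: alpha = 0.05. fail to reject H0.

W+ = 16.5, W- = 61.5, W = min = 16.5, p = 0.076416, fail to reject H0.


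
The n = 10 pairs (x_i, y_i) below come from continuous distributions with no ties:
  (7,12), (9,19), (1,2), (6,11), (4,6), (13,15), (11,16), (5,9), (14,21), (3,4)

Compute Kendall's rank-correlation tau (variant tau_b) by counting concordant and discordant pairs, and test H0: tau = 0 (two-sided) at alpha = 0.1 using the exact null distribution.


Step 1: Enumerate the 45 unordered pairs (i,j) with i<j and classify each by sign(x_j-x_i) * sign(y_j-y_i).
  (1,2):dx=+2,dy=+7->C; (1,3):dx=-6,dy=-10->C; (1,4):dx=-1,dy=-1->C; (1,5):dx=-3,dy=-6->C
  (1,6):dx=+6,dy=+3->C; (1,7):dx=+4,dy=+4->C; (1,8):dx=-2,dy=-3->C; (1,9):dx=+7,dy=+9->C
  (1,10):dx=-4,dy=-8->C; (2,3):dx=-8,dy=-17->C; (2,4):dx=-3,dy=-8->C; (2,5):dx=-5,dy=-13->C
  (2,6):dx=+4,dy=-4->D; (2,7):dx=+2,dy=-3->D; (2,8):dx=-4,dy=-10->C; (2,9):dx=+5,dy=+2->C
  (2,10):dx=-6,dy=-15->C; (3,4):dx=+5,dy=+9->C; (3,5):dx=+3,dy=+4->C; (3,6):dx=+12,dy=+13->C
  (3,7):dx=+10,dy=+14->C; (3,8):dx=+4,dy=+7->C; (3,9):dx=+13,dy=+19->C; (3,10):dx=+2,dy=+2->C
  (4,5):dx=-2,dy=-5->C; (4,6):dx=+7,dy=+4->C; (4,7):dx=+5,dy=+5->C; (4,8):dx=-1,dy=-2->C
  (4,9):dx=+8,dy=+10->C; (4,10):dx=-3,dy=-7->C; (5,6):dx=+9,dy=+9->C; (5,7):dx=+7,dy=+10->C
  (5,8):dx=+1,dy=+3->C; (5,9):dx=+10,dy=+15->C; (5,10):dx=-1,dy=-2->C; (6,7):dx=-2,dy=+1->D
  (6,8):dx=-8,dy=-6->C; (6,9):dx=+1,dy=+6->C; (6,10):dx=-10,dy=-11->C; (7,8):dx=-6,dy=-7->C
  (7,9):dx=+3,dy=+5->C; (7,10):dx=-8,dy=-12->C; (8,9):dx=+9,dy=+12->C; (8,10):dx=-2,dy=-5->C
  (9,10):dx=-11,dy=-17->C
Step 2: C = 42, D = 3, total pairs = 45.
Step 3: tau = (C - D)/(n(n-1)/2) = (42 - 3)/45 = 0.866667.
Step 4: Exact two-sided p-value (enumerate n! = 3628800 permutations of y under H0): p = 0.000115.
Step 5: alpha = 0.1. reject H0.

tau_b = 0.8667 (C=42, D=3), p = 0.000115, reject H0.


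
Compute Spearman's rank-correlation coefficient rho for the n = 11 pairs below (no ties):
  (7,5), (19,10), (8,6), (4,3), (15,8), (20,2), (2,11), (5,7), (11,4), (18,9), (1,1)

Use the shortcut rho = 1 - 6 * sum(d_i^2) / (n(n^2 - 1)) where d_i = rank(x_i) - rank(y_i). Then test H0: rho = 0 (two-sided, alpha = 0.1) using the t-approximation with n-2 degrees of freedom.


Step 1: Rank x and y separately (midranks; no ties here).
rank(x): 7->5, 19->10, 8->6, 4->3, 15->8, 20->11, 2->2, 5->4, 11->7, 18->9, 1->1
rank(y): 5->5, 10->10, 6->6, 3->3, 8->8, 2->2, 11->11, 7->7, 4->4, 9->9, 1->1
Step 2: d_i = R_x(i) - R_y(i); compute d_i^2.
  (5-5)^2=0, (10-10)^2=0, (6-6)^2=0, (3-3)^2=0, (8-8)^2=0, (11-2)^2=81, (2-11)^2=81, (4-7)^2=9, (7-4)^2=9, (9-9)^2=0, (1-1)^2=0
sum(d^2) = 180.
Step 3: rho = 1 - 6*180 / (11*(11^2 - 1)) = 1 - 1080/1320 = 0.181818.
Step 4: Under H0, t = rho * sqrt((n-2)/(1-rho^2)) = 0.5547 ~ t(9).
Step 5: Two-sided p-value from the t-distribution with 9 df = 0.592615.
Step 6: alpha = 0.1. fail to reject H0.

rho = 0.1818, p = 0.592615, fail to reject H0 at alpha = 0.1.


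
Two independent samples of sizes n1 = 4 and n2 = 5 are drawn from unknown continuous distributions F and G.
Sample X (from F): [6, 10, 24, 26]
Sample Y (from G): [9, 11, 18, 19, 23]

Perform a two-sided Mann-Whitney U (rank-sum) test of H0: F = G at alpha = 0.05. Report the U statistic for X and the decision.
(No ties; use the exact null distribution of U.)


Step 1: Combine and sort all 9 observations; assign midranks.
sorted (value, group): (6,X), (9,Y), (10,X), (11,Y), (18,Y), (19,Y), (23,Y), (24,X), (26,X)
ranks: 6->1, 9->2, 10->3, 11->4, 18->5, 19->6, 23->7, 24->8, 26->9
Step 2: Rank sum for X: R1 = 1 + 3 + 8 + 9 = 21.
Step 3: U_X = R1 - n1(n1+1)/2 = 21 - 4*5/2 = 21 - 10 = 11.
       U_Y = n1*n2 - U_X = 20 - 11 = 9.
Step 4: No ties, so the exact null distribution of U (based on enumerating the C(9,4) = 126 equally likely rank assignments) gives the two-sided p-value.
Step 5: p-value = 0.904762; compare to alpha = 0.05. fail to reject H0.

U_X = 11, p = 0.904762, fail to reject H0 at alpha = 0.05.


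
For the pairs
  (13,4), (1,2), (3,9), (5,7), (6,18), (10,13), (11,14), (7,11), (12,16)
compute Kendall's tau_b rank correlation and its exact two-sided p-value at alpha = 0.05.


Step 1: Enumerate the 36 unordered pairs (i,j) with i<j and classify each by sign(x_j-x_i) * sign(y_j-y_i).
  (1,2):dx=-12,dy=-2->C; (1,3):dx=-10,dy=+5->D; (1,4):dx=-8,dy=+3->D; (1,5):dx=-7,dy=+14->D
  (1,6):dx=-3,dy=+9->D; (1,7):dx=-2,dy=+10->D; (1,8):dx=-6,dy=+7->D; (1,9):dx=-1,dy=+12->D
  (2,3):dx=+2,dy=+7->C; (2,4):dx=+4,dy=+5->C; (2,5):dx=+5,dy=+16->C; (2,6):dx=+9,dy=+11->C
  (2,7):dx=+10,dy=+12->C; (2,8):dx=+6,dy=+9->C; (2,9):dx=+11,dy=+14->C; (3,4):dx=+2,dy=-2->D
  (3,5):dx=+3,dy=+9->C; (3,6):dx=+7,dy=+4->C; (3,7):dx=+8,dy=+5->C; (3,8):dx=+4,dy=+2->C
  (3,9):dx=+9,dy=+7->C; (4,5):dx=+1,dy=+11->C; (4,6):dx=+5,dy=+6->C; (4,7):dx=+6,dy=+7->C
  (4,8):dx=+2,dy=+4->C; (4,9):dx=+7,dy=+9->C; (5,6):dx=+4,dy=-5->D; (5,7):dx=+5,dy=-4->D
  (5,8):dx=+1,dy=-7->D; (5,9):dx=+6,dy=-2->D; (6,7):dx=+1,dy=+1->C; (6,8):dx=-3,dy=-2->C
  (6,9):dx=+2,dy=+3->C; (7,8):dx=-4,dy=-3->C; (7,9):dx=+1,dy=+2->C; (8,9):dx=+5,dy=+5->C
Step 2: C = 24, D = 12, total pairs = 36.
Step 3: tau = (C - D)/(n(n-1)/2) = (24 - 12)/36 = 0.333333.
Step 4: Exact two-sided p-value (enumerate n! = 362880 permutations of y under H0): p = 0.259518.
Step 5: alpha = 0.05. fail to reject H0.

tau_b = 0.3333 (C=24, D=12), p = 0.259518, fail to reject H0.


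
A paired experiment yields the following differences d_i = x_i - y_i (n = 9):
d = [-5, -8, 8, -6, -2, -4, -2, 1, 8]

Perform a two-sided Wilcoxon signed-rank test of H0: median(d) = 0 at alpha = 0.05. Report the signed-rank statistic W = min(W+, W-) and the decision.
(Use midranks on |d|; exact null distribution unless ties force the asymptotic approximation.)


Step 1: Drop any zero differences (none here) and take |d_i|.
|d| = [5, 8, 8, 6, 2, 4, 2, 1, 8]
Step 2: Midrank |d_i| (ties get averaged ranks).
ranks: |5|->5, |8|->8, |8|->8, |6|->6, |2|->2.5, |4|->4, |2|->2.5, |1|->1, |8|->8
Step 3: Attach original signs; sum ranks with positive sign and with negative sign.
W+ = 8 + 1 + 8 = 17
W- = 5 + 8 + 6 + 2.5 + 4 + 2.5 = 28
(Check: W+ + W- = 45 should equal n(n+1)/2 = 45.)
Step 4: Test statistic W = min(W+, W-) = 17.
Step 5: Ties in |d|, so use the tie-corrected normal approximation.
        E[W] = n(n+1)/4 = 9*10/4 = 22.5.
        Tie groups: |d|=2 (t=2), |d|=8 (t=3); sum(t^3 - t) = 30.
        Var[W] = n(n+1)(2n+1)/24 - sum(t^3-t)/48 = 1710/24 - 30/48 = 70.625.
        z = (W - E[W]) / sqrt(Var[W]) = (17 - 22.5) / 8.4039 = -0.6545.
        Two-sided p = 2*Phi(z) = 0.512815.
Step 6: alpha = 0.05. fail to reject H0.

W+ = 17, W- = 28, W = min = 17, p = 0.512815, fail to reject H0.


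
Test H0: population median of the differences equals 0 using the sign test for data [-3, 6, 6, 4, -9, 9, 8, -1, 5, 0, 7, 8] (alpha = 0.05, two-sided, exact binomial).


Step 1: Discard zero differences. Original n = 12; n_eff = number of nonzero differences = 11.
Nonzero differences (with sign): -3, +6, +6, +4, -9, +9, +8, -1, +5, +7, +8
Step 2: Count signs: positive = 8, negative = 3.
Step 3: Under H0: P(positive) = 0.5, so the number of positives S ~ Bin(11, 0.5).
Step 4: Two-sided exact p-value = sum of Bin(11,0.5) probabilities at or below the observed probability = 0.226562.
Step 5: alpha = 0.05. fail to reject H0.

n_eff = 11, pos = 8, neg = 3, p = 0.226562, fail to reject H0.


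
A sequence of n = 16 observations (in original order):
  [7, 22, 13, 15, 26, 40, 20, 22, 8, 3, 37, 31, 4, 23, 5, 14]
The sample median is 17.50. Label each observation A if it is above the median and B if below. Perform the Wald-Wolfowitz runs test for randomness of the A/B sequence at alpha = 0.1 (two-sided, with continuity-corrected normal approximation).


Step 1: Compute median = 17.50; label A = above, B = below.
Labels in order: BABBAAAABBAABABB  (n_A = 8, n_B = 8)
Step 2: Count runs R = 9.
Step 3: Under H0 (random ordering), E[R] = 2*n_A*n_B/(n_A+n_B) + 1 = 2*8*8/16 + 1 = 9.0000.
        Var[R] = 2*n_A*n_B*(2*n_A*n_B - n_A - n_B) / ((n_A+n_B)^2 * (n_A+n_B-1)) = 14336/3840 = 3.7333.
        SD[R] = 1.9322.
Step 4: R = E[R], so z = 0 with no continuity correction.
Step 5: Two-sided p-value via normal approximation = 2*(1 - Phi(|z|)) = 1.000000.
Step 6: alpha = 0.1. fail to reject H0.

R = 9, z = 0.0000, p = 1.000000, fail to reject H0.


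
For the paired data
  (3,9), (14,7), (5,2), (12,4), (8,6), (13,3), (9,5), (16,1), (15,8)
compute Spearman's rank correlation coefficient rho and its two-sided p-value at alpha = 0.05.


Step 1: Rank x and y separately (midranks; no ties here).
rank(x): 3->1, 14->7, 5->2, 12->5, 8->3, 13->6, 9->4, 16->9, 15->8
rank(y): 9->9, 7->7, 2->2, 4->4, 6->6, 3->3, 5->5, 1->1, 8->8
Step 2: d_i = R_x(i) - R_y(i); compute d_i^2.
  (1-9)^2=64, (7-7)^2=0, (2-2)^2=0, (5-4)^2=1, (3-6)^2=9, (6-3)^2=9, (4-5)^2=1, (9-1)^2=64, (8-8)^2=0
sum(d^2) = 148.
Step 3: rho = 1 - 6*148 / (9*(9^2 - 1)) = 1 - 888/720 = -0.233333.
Step 4: Under H0, t = rho * sqrt((n-2)/(1-rho^2)) = -0.6349 ~ t(7).
Step 5: Two-sided p-value from the t-distribution with 7 df = 0.545699.
Step 6: alpha = 0.05. fail to reject H0.

rho = -0.2333, p = 0.545699, fail to reject H0 at alpha = 0.05.


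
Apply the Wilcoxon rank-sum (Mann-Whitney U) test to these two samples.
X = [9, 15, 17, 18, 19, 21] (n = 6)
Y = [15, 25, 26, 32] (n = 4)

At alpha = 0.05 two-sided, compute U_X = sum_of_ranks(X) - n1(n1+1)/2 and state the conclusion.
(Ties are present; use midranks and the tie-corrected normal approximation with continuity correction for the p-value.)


Step 1: Combine and sort all 10 observations; assign midranks.
sorted (value, group): (9,X), (15,X), (15,Y), (17,X), (18,X), (19,X), (21,X), (25,Y), (26,Y), (32,Y)
ranks: 9->1, 15->2.5, 15->2.5, 17->4, 18->5, 19->6, 21->7, 25->8, 26->9, 32->10
Step 2: Rank sum for X: R1 = 1 + 2.5 + 4 + 5 + 6 + 7 = 25.5.
Step 3: U_X = R1 - n1(n1+1)/2 = 25.5 - 6*7/2 = 25.5 - 21 = 4.5.
       U_Y = n1*n2 - U_X = 24 - 4.5 = 19.5.
Step 4: Ties are present, so use the tie-corrected normal approximation (with continuity correction) for the p-value.
Step 5: p-value = 0.134407; compare to alpha = 0.05. fail to reject H0.

U_X = 4.5, p = 0.134407, fail to reject H0 at alpha = 0.05.


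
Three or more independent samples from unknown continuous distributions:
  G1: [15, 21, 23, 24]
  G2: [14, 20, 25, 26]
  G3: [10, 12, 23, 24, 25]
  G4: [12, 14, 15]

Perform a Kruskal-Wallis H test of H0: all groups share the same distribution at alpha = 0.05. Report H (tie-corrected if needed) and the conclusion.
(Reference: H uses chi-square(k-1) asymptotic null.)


Step 1: Combine all N = 16 observations and assign midranks.
sorted (value, group, rank): (10,G3,1), (12,G3,2.5), (12,G4,2.5), (14,G2,4.5), (14,G4,4.5), (15,G1,6.5), (15,G4,6.5), (20,G2,8), (21,G1,9), (23,G1,10.5), (23,G3,10.5), (24,G1,12.5), (24,G3,12.5), (25,G2,14.5), (25,G3,14.5), (26,G2,16)
Step 2: Sum ranks within each group.
R_1 = 38.5 (n_1 = 4)
R_2 = 43 (n_2 = 4)
R_3 = 41 (n_3 = 5)
R_4 = 13.5 (n_4 = 3)
Step 3: H = 12/(N(N+1)) * sum(R_i^2/n_i) - 3(N+1)
     = 12/(16*17) * (38.5^2/4 + 43^2/4 + 41^2/5 + 13.5^2/3) - 3*17
     = 0.044118 * 1229.76 - 51
     = 3.254228.
Step 4: Ties present; correction factor C = 1 - 36/(16^3 - 16) = 0.991176. Corrected H = 3.254228 / 0.991176 = 3.283197.
Step 5: Under H0, H ~ chi^2(3); p-value = 0.349988.
Step 6: alpha = 0.05. fail to reject H0.

H = 3.2832, df = 3, p = 0.349988, fail to reject H0.


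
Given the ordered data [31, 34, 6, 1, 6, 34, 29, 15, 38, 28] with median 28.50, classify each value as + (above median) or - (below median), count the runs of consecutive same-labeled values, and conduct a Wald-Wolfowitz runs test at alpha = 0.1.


Step 1: Compute median = 28.50; label A = above, B = below.
Labels in order: AABBBAABAB  (n_A = 5, n_B = 5)
Step 2: Count runs R = 6.
Step 3: Under H0 (random ordering), E[R] = 2*n_A*n_B/(n_A+n_B) + 1 = 2*5*5/10 + 1 = 6.0000.
        Var[R] = 2*n_A*n_B*(2*n_A*n_B - n_A - n_B) / ((n_A+n_B)^2 * (n_A+n_B-1)) = 2000/900 = 2.2222.
        SD[R] = 1.4907.
Step 4: R = E[R], so z = 0 with no continuity correction.
Step 5: Two-sided p-value via normal approximation = 2*(1 - Phi(|z|)) = 1.000000.
Step 6: alpha = 0.1. fail to reject H0.

R = 6, z = 0.0000, p = 1.000000, fail to reject H0.


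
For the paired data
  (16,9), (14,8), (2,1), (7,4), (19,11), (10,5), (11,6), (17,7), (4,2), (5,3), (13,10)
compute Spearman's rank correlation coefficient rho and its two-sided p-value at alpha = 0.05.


Step 1: Rank x and y separately (midranks; no ties here).
rank(x): 16->9, 14->8, 2->1, 7->4, 19->11, 10->5, 11->6, 17->10, 4->2, 5->3, 13->7
rank(y): 9->9, 8->8, 1->1, 4->4, 11->11, 5->5, 6->6, 7->7, 2->2, 3->3, 10->10
Step 2: d_i = R_x(i) - R_y(i); compute d_i^2.
  (9-9)^2=0, (8-8)^2=0, (1-1)^2=0, (4-4)^2=0, (11-11)^2=0, (5-5)^2=0, (6-6)^2=0, (10-7)^2=9, (2-2)^2=0, (3-3)^2=0, (7-10)^2=9
sum(d^2) = 18.
Step 3: rho = 1 - 6*18 / (11*(11^2 - 1)) = 1 - 108/1320 = 0.918182.
Step 4: Under H0, t = rho * sqrt((n-2)/(1-rho^2)) = 6.9531 ~ t(9).
Step 5: Two-sided p-value from the t-distribution with 9 df = 0.000067.
Step 6: alpha = 0.05. reject H0.

rho = 0.9182, p = 0.000067, reject H0 at alpha = 0.05.


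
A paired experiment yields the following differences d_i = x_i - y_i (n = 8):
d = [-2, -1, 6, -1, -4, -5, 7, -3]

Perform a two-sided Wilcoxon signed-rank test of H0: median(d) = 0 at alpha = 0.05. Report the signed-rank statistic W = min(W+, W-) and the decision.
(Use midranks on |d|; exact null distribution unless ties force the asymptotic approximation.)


Step 1: Drop any zero differences (none here) and take |d_i|.
|d| = [2, 1, 6, 1, 4, 5, 7, 3]
Step 2: Midrank |d_i| (ties get averaged ranks).
ranks: |2|->3, |1|->1.5, |6|->7, |1|->1.5, |4|->5, |5|->6, |7|->8, |3|->4
Step 3: Attach original signs; sum ranks with positive sign and with negative sign.
W+ = 7 + 8 = 15
W- = 3 + 1.5 + 1.5 + 5 + 6 + 4 = 21
(Check: W+ + W- = 36 should equal n(n+1)/2 = 36.)
Step 4: Test statistic W = min(W+, W-) = 15.
Step 5: Ties in |d|, so use the tie-corrected normal approximation.
        E[W] = n(n+1)/4 = 8*9/4 = 18.
        Tie groups: |d|=1 (t=2); sum(t^3 - t) = 6.
        Var[W] = n(n+1)(2n+1)/24 - sum(t^3-t)/48 = 1224/24 - 6/48 = 50.875.
        z = (W - E[W]) / sqrt(Var[W]) = (15 - 18) / 7.1327 = -0.4206.
        Two-sided p = 2*Phi(z) = 0.674047.
Step 6: alpha = 0.05. fail to reject H0.

W+ = 15, W- = 21, W = min = 15, p = 0.674047, fail to reject H0.


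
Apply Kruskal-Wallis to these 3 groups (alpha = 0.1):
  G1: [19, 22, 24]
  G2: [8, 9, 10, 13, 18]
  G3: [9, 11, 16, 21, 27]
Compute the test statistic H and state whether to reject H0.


Step 1: Combine all N = 13 observations and assign midranks.
sorted (value, group, rank): (8,G2,1), (9,G2,2.5), (9,G3,2.5), (10,G2,4), (11,G3,5), (13,G2,6), (16,G3,7), (18,G2,8), (19,G1,9), (21,G3,10), (22,G1,11), (24,G1,12), (27,G3,13)
Step 2: Sum ranks within each group.
R_1 = 32 (n_1 = 3)
R_2 = 21.5 (n_2 = 5)
R_3 = 37.5 (n_3 = 5)
Step 3: H = 12/(N(N+1)) * sum(R_i^2/n_i) - 3(N+1)
     = 12/(13*14) * (32^2/3 + 21.5^2/5 + 37.5^2/5) - 3*14
     = 0.065934 * 715.033 - 42
     = 5.145055.
Step 4: Ties present; correction factor C = 1 - 6/(13^3 - 13) = 0.997253. Corrected H = 5.145055 / 0.997253 = 5.159229.
Step 5: Under H0, H ~ chi^2(2); p-value = 0.075803.
Step 6: alpha = 0.1. reject H0.

H = 5.1592, df = 2, p = 0.075803, reject H0.


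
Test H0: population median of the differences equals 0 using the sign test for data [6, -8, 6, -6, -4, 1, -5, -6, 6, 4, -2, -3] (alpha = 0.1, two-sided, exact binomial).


Step 1: Discard zero differences. Original n = 12; n_eff = number of nonzero differences = 12.
Nonzero differences (with sign): +6, -8, +6, -6, -4, +1, -5, -6, +6, +4, -2, -3
Step 2: Count signs: positive = 5, negative = 7.
Step 3: Under H0: P(positive) = 0.5, so the number of positives S ~ Bin(12, 0.5).
Step 4: Two-sided exact p-value = sum of Bin(12,0.5) probabilities at or below the observed probability = 0.774414.
Step 5: alpha = 0.1. fail to reject H0.

n_eff = 12, pos = 5, neg = 7, p = 0.774414, fail to reject H0.


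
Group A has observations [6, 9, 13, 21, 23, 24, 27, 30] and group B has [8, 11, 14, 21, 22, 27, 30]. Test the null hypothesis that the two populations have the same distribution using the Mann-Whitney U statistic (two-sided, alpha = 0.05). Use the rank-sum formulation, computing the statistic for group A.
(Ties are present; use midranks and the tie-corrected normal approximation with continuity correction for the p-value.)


Step 1: Combine and sort all 15 observations; assign midranks.
sorted (value, group): (6,X), (8,Y), (9,X), (11,Y), (13,X), (14,Y), (21,X), (21,Y), (22,Y), (23,X), (24,X), (27,X), (27,Y), (30,X), (30,Y)
ranks: 6->1, 8->2, 9->3, 11->4, 13->5, 14->6, 21->7.5, 21->7.5, 22->9, 23->10, 24->11, 27->12.5, 27->12.5, 30->14.5, 30->14.5
Step 2: Rank sum for X: R1 = 1 + 3 + 5 + 7.5 + 10 + 11 + 12.5 + 14.5 = 64.5.
Step 3: U_X = R1 - n1(n1+1)/2 = 64.5 - 8*9/2 = 64.5 - 36 = 28.5.
       U_Y = n1*n2 - U_X = 56 - 28.5 = 27.5.
Step 4: Ties are present, so use the tie-corrected normal approximation (with continuity correction) for the p-value.
Step 5: p-value = 1.000000; compare to alpha = 0.05. fail to reject H0.

U_X = 28.5, p = 1.000000, fail to reject H0 at alpha = 0.05.
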